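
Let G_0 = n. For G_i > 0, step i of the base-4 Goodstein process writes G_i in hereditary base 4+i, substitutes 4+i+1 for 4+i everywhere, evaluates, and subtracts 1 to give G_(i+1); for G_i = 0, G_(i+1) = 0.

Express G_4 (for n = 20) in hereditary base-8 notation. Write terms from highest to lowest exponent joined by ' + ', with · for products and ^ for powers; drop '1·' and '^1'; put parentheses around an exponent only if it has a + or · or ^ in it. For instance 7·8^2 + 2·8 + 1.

8^2 + 1

step 0: 20 = 4^2 + 4; sub 5 for 4: 5^2 + 5; = 30; G_1 = 30−1 = 29
step 1: 29 = 5^2 + 4; sub 6 for 5: 6^2 + 4; = 40; G_2 = 40−1 = 39
step 2: 39 = 6^2 + 3; sub 7 for 6: 7^2 + 3; = 52; G_3 = 52−1 = 51
step 3: 51 = 7^2 + 2; sub 8 for 7: 8^2 + 2; = 66; G_4 = 66−1 = 65
step 4: 65 = 8^2 + 1; sub 9 for 8: 9^2 + 1; = 82; G_5 = 82−1 = 81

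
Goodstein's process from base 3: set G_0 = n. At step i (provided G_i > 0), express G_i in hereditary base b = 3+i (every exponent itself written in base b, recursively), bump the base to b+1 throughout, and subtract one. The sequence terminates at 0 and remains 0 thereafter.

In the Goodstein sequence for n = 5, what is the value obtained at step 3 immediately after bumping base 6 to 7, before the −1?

5 —HB3→ 3 + 2 —bump→ 4 + 2 = 6 —(−1)→ 5
5 —HB4→ 4 + 1 —bump→ 5 + 1 = 6 —(−1)→ 5
5 —HB5→ 5 —bump→ 6 = 6 —(−1)→ 5
5 —HB6→ 5 —bump→ 5 = 5 —(−1)→ 4

5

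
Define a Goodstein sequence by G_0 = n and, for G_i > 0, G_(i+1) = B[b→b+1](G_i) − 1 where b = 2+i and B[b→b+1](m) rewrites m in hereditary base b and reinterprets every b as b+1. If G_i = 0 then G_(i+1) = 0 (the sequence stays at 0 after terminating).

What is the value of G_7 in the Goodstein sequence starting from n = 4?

step 0: 4 = 2^2; sub 3 for 2: 3^3; = 27; G_1 = 27−1 = 26
step 1: 26 = 2·3^2 + 2·3 + 2; sub 4 for 3: 2·4^2 + 2·4 + 2; = 42; G_2 = 42−1 = 41
step 2: 41 = 2·4^2 + 2·4 + 1; sub 5 for 4: 2·5^2 + 2·5 + 1; = 61; G_3 = 61−1 = 60
step 3: 60 = 2·5^2 + 2·5; sub 6 for 5: 2·6^2 + 2·6; = 84; G_4 = 84−1 = 83
step 4: 83 = 2·6^2 + 6 + 5; sub 7 for 6: 2·7^2 + 7 + 5; = 110; G_5 = 110−1 = 109
step 5: 109 = 2·7^2 + 7 + 4; sub 8 for 7: 2·8^2 + 8 + 4; = 140; G_6 = 140−1 = 139
step 6: 139 = 2·8^2 + 8 + 3; sub 9 for 8: 2·9^2 + 9 + 3; = 174; G_7 = 174−1 = 173
step 7: 173 = 2·9^2 + 9 + 2; sub 10 for 9: 2·10^2 + 10 + 2; = 212; G_8 = 212−1 = 211

173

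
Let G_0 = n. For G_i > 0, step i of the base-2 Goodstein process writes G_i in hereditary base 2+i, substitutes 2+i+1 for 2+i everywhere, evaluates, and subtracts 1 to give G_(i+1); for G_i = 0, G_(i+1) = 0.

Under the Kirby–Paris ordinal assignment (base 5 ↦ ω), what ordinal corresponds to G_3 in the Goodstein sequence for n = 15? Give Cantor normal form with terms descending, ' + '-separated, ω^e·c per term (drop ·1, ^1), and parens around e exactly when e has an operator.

[0] 15 ≡ 2^(2 + 1) + 2^2 + 2 + 1 (base 2). Lift 3: 112. −1: 111.
[1] 111 ≡ 3^(3 + 1) + 3^3 + 3 (base 3). Lift 4: 1284. −1: 1283.
[2] 1283 ≡ 4^(4 + 1) + 4^4 + 3 (base 4). Lift 5: 18753. −1: 18752.
[3] 18752 ≡ 5^(5 + 1) + 5^5 + 2 (base 5). Lift 6: 326594. −1: 326593.

ω^(ω + 1) + ω^ω + 2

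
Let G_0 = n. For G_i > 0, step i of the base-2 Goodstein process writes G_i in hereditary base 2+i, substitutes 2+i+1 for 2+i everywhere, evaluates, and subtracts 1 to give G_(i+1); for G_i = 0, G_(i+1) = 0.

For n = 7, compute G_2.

259

base 2: 7 = 2^2 + 2 + 1; at 3: 3^3 + 3 + 1 = 31; next = 30
base 3: 30 = 3^3 + 3; at 4: 4^4 + 4 = 260; next = 259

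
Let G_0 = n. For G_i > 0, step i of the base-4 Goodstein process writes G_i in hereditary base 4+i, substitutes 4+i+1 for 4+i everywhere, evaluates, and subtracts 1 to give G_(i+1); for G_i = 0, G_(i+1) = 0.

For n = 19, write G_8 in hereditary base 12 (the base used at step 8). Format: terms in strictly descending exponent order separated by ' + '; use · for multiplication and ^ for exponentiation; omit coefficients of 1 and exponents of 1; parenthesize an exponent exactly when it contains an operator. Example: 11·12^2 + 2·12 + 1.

7·12 + 3

base 4: 19 = 4^2 + 3; at 5: 5^2 + 3 = 28; next = 27
base 5: 27 = 5^2 + 2; at 6: 6^2 + 2 = 38; next = 37
base 6: 37 = 6^2 + 1; at 7: 7^2 + 1 = 50; next = 49
base 7: 49 = 7^2; at 8: 8^2 = 64; next = 63
base 8: 63 = 7·8 + 7; at 9: 7·9 + 7 = 70; next = 69
base 9: 69 = 7·9 + 6; at 10: 7·10 + 6 = 76; next = 75
base 10: 75 = 7·10 + 5; at 11: 7·11 + 5 = 82; next = 81
base 11: 81 = 7·11 + 4; at 12: 7·12 + 4 = 88; next = 87
base 12: 87 = 7·12 + 3; at 13: 7·13 + 3 = 94; next = 93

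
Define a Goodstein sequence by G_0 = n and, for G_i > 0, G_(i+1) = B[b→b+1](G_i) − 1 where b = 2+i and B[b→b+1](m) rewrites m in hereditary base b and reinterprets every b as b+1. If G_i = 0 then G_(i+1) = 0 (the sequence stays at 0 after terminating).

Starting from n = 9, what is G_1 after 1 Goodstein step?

[0] 9 ≡ 2^(2 + 1) + 1 (base 2). Lift 3: 82. −1: 81.
[1] 81 ≡ 3^(3 + 1) (base 3). Lift 4: 1024. −1: 1023.

81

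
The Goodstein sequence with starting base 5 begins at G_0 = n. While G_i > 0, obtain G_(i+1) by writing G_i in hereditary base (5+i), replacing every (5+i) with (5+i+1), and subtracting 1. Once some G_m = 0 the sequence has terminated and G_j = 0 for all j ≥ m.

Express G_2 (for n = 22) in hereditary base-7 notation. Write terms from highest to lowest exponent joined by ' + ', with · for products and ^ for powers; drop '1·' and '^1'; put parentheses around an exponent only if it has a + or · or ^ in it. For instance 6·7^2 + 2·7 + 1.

4·7

22 —HB5→ 4·5 + 2 —bump→ 4·6 + 2 = 26 —(−1)→ 25
25 —HB6→ 4·6 + 1 —bump→ 4·7 + 1 = 29 —(−1)→ 28
28 —HB7→ 4·7 —bump→ 4·8 = 32 —(−1)→ 31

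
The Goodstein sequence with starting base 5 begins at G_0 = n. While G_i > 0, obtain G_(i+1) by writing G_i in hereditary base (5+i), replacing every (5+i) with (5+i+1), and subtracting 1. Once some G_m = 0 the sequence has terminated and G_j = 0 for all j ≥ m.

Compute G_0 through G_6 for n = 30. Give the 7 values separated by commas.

(0) 30|_5 = 5^2 + 5 ↦ 6^2 + 6|_6 = 42 ⇒ 41
(1) 41|_6 = 6^2 + 5 ↦ 7^2 + 5|_7 = 54 ⇒ 53
(2) 53|_7 = 7^2 + 4 ↦ 8^2 + 4|_8 = 68 ⇒ 67
(3) 67|_8 = 8^2 + 3 ↦ 9^2 + 3|_9 = 84 ⇒ 83
(4) 83|_9 = 9^2 + 2 ↦ 10^2 + 2|_10 = 102 ⇒ 101
(5) 101|_10 = 10^2 + 1 ↦ 11^2 + 1|_11 = 122 ⇒ 121

30, 41, 53, 67, 83, 101, 121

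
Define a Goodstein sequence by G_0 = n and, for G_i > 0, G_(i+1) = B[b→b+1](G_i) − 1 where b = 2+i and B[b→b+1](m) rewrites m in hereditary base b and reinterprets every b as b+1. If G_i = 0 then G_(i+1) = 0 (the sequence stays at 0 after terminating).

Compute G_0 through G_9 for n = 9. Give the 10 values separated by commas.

G_0=9  [base 2] 2^(2 + 1) + 1  →[2↦3]→  3^(3 + 1) + 1 = 82  −1 ⇒ G_1=81
G_1=81  [base 3] 3^(3 + 1)  →[3↦4]→  4^(4 + 1) = 1024  −1 ⇒ G_2=1023
G_2=1023  [base 4] 3·4^4 + 3·4^3 + 3·4^2 + 3·4 + 3  →[4↦5]→  3·5^5 + 3·5^3 + 3·5^2 + 3·5 + 3 = 9843  −1 ⇒ G_3=9842
G_3=9842  [base 5] 3·5^5 + 3·5^3 + 3·5^2 + 3·5 + 2  →[5↦6]→  3·6^6 + 3·6^3 + 3·6^2 + 3·6 + 2 = 140744  −1 ⇒ G_4=140743
G_4=140743  [base 6] 3·6^6 + 3·6^3 + 3·6^2 + 3·6 + 1  →[6↦7]→  3·7^7 + 3·7^3 + 3·7^2 + 3·7 + 1 = 2471827  −1 ⇒ G_5=2471826
G_5=2471826  [base 7] 3·7^7 + 3·7^3 + 3·7^2 + 3·7  →[7↦8]→  3·8^8 + 3·8^3 + 3·8^2 + 3·8 = 50333400  −1 ⇒ G_6=50333399
G_6=50333399  [base 8] 3·8^8 + 3·8^3 + 3·8^2 + 2·8 + 7  →[8↦9]→  3·9^9 + 3·9^3 + 3·9^2 + 2·9 + 7 = 1162263922  −1 ⇒ G_7=1162263921
G_7=1162263921  [base 9] 3·9^9 + 3·9^3 + 3·9^2 + 2·9 + 6  →[9↦10]→  3·10^10 + 3·10^3 + 3·10^2 + 2·10 + 6 = 30000003326  −1 ⇒ G_8=30000003325
G_8=30000003325  [base 10] 3·10^10 + 3·10^3 + 3·10^2 + 2·10 + 5  →[10↦11]→  3·11^11 + 3·11^3 + 3·11^2 + 2·11 + 5 = 855935016216  −1 ⇒ G_9=855935016215

9, 81, 1023, 9842, 140743, 2471826, 50333399, 1162263921, 30000003325, 855935016215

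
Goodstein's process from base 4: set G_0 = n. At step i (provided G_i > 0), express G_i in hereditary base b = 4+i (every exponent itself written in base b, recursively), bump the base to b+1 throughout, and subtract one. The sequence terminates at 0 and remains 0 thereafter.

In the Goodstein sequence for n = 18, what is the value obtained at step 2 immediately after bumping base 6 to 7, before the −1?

49

base 4: 18 = 4^2 + 2; at 5: 5^2 + 2 = 27; next = 26
base 5: 26 = 5^2 + 1; at 6: 6^2 + 1 = 37; next = 36
base 6: 36 = 6^2; at 7: 7^2 = 49; next = 48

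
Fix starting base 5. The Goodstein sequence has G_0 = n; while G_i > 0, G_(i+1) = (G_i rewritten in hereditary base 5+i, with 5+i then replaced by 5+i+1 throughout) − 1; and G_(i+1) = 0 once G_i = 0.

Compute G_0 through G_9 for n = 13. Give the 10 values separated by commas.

13, 14, 15, 16, 17, 17, 17, 17, 17, 17

step 0: 13 = 2·5 + 3; sub 6 for 5: 2·6 + 3; = 15; G_1 = 15−1 = 14
step 1: 14 = 2·6 + 2; sub 7 for 6: 2·7 + 2; = 16; G_2 = 16−1 = 15
step 2: 15 = 2·7 + 1; sub 8 for 7: 2·8 + 1; = 17; G_3 = 17−1 = 16
step 3: 16 = 2·8; sub 9 for 8: 2·9; = 18; G_4 = 18−1 = 17
step 4: 17 = 9 + 8; sub 10 for 9: 10 + 8; = 18; G_5 = 18−1 = 17
step 5: 17 = 10 + 7; sub 11 for 10: 11 + 7; = 18; G_6 = 18−1 = 17
step 6: 17 = 11 + 6; sub 12 for 11: 12 + 6; = 18; G_7 = 18−1 = 17
step 7: 17 = 12 + 5; sub 13 for 12: 13 + 5; = 18; G_8 = 18−1 = 17
step 8: 17 = 13 + 4; sub 14 for 13: 14 + 4; = 18; G_9 = 18−1 = 17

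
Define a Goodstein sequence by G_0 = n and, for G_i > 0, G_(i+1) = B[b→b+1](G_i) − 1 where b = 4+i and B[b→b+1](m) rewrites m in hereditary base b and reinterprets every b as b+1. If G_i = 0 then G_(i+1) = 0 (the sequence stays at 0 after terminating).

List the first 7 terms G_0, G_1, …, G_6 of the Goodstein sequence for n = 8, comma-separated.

8, 9, 9, 9, 9, 9, 9

base 4: 8 = 2·4; at 5: 2·5 = 10; next = 9
base 5: 9 = 5 + 4; at 6: 6 + 4 = 10; next = 9
base 6: 9 = 6 + 3; at 7: 7 + 3 = 10; next = 9
base 7: 9 = 7 + 2; at 8: 8 + 2 = 10; next = 9
base 8: 9 = 8 + 1; at 9: 9 + 1 = 10; next = 9
base 9: 9 = 9; at 10: 10 = 10; next = 9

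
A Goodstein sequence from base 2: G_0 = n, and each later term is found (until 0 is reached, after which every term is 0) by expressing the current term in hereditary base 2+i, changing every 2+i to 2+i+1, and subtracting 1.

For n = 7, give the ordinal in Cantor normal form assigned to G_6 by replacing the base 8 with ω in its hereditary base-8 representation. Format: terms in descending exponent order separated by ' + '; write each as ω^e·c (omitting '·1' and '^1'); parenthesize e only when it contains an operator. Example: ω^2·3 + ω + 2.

ω^7·7 + ω^6·7 + ω^5·7 + ω^4·7 + ω^3·7 + ω^2·7 + ω·7 + 7

G_0 = 7. HB_2(7) = 2^2 + 2 + 1. Bump = 31. G_1 = 30.
G_1 = 30. HB_3(30) = 3^3 + 3. Bump = 260. G_2 = 259.
G_2 = 259. HB_4(259) = 4^4 + 3. Bump = 3128. G_3 = 3127.
G_3 = 3127. HB_5(3127) = 5^5 + 2. Bump = 46658. G_4 = 46657.
G_4 = 46657. HB_6(46657) = 6^6 + 1. Bump = 823544. G_5 = 823543.
G_5 = 823543. HB_7(823543) = 7^7. Bump = 16777216. G_6 = 16777215.
G_6 = 16777215. HB_8(16777215) = 7·8^7 + 7·8^6 + 7·8^5 + 7·8^4 + 7·8^3 + 7·8^2 + 7·8 + 7. Bump = 37665880. G_7 = 37665879.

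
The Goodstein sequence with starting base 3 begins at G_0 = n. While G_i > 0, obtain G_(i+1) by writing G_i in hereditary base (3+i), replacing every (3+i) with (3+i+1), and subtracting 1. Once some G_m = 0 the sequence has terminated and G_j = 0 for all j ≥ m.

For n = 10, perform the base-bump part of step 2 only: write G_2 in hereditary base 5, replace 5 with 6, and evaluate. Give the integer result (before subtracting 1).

G_0=10  [base 3] 3^2 + 1  →[3↦4]→  4^2 + 1 = 17  −1 ⇒ G_1=16
G_1=16  [base 4] 4^2  →[4↦5]→  5^2 = 25  −1 ⇒ G_2=24

28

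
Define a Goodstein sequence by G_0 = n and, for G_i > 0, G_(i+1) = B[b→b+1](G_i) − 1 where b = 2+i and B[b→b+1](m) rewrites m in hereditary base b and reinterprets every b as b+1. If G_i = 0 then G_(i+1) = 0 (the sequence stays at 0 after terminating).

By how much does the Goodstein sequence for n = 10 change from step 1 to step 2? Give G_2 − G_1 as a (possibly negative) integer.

942

step 0: 10 = 2^(2 + 1) + 2; sub 3 for 2: 3^(3 + 1) + 3; = 84; G_1 = 84−1 = 83
step 1: 83 = 3^(3 + 1) + 2; sub 4 for 3: 4^(4 + 1) + 2; = 1026; G_2 = 1026−1 = 1025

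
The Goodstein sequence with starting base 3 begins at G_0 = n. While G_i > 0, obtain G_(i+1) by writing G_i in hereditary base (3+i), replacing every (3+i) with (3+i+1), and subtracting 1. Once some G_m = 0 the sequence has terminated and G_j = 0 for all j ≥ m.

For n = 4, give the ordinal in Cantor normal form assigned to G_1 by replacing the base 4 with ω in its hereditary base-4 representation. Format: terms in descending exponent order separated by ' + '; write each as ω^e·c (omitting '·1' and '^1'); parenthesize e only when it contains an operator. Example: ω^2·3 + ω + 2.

G_0=4  [base 3] 3 + 1  →[3↦4]→  4 + 1 = 5  −1 ⇒ G_1=4
G_1=4  [base 4] 4  →[4↦5]→  5 = 5  −1 ⇒ G_2=4

ω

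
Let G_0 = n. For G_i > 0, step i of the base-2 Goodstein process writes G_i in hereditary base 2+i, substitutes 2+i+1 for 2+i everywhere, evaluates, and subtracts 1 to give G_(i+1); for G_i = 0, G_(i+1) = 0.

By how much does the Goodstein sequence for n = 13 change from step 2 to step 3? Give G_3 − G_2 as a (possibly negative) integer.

(0) 13|_2 = 2^(2 + 1) + 2^2 + 1 ↦ 3^(3 + 1) + 3^3 + 1|_3 = 109 ⇒ 108
(1) 108|_3 = 3^(3 + 1) + 3^3 ↦ 4^(4 + 1) + 4^4|_4 = 1280 ⇒ 1279
(2) 1279|_4 = 4^(4 + 1) + 3·4^3 + 3·4^2 + 3·4 + 3 ↦ 5^(5 + 1) + 3·5^3 + 3·5^2 + 3·5 + 3|_5 = 16093 ⇒ 16092

14813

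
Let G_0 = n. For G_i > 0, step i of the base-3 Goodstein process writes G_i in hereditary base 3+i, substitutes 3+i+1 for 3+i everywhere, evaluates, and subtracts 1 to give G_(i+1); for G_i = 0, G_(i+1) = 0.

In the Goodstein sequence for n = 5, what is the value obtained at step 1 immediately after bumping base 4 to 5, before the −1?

G_0 = 5. HB_3(5) = 3 + 2. Bump = 6. G_1 = 5.
G_1 = 5. HB_4(5) = 4 + 1. Bump = 6. G_2 = 5.

6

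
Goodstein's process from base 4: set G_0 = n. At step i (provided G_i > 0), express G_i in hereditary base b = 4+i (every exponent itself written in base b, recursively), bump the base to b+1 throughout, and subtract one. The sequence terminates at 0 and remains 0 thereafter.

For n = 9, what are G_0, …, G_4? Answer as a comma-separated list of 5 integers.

9, 10, 11, 11, 11

[0] 9 ≡ 2·4 + 1 (base 4). Lift 5: 11. −1: 10.
[1] 10 ≡ 2·5 (base 5). Lift 6: 12. −1: 11.
[2] 11 ≡ 6 + 5 (base 6). Lift 7: 12. −1: 11.
[3] 11 ≡ 7 + 4 (base 7). Lift 8: 12. −1: 11.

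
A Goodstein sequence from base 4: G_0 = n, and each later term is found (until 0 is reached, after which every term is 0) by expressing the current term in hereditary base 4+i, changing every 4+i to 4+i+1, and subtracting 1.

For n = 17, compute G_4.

G_0 = 17. HB_4(17) = 4^2 + 1. Bump = 26. G_1 = 25.
G_1 = 25. HB_5(25) = 5^2. Bump = 36. G_2 = 35.
G_2 = 35. HB_6(35) = 5·6 + 5. Bump = 40. G_3 = 39.
G_3 = 39. HB_7(39) = 5·7 + 4. Bump = 44. G_4 = 43.
G_4 = 43. HB_8(43) = 5·8 + 3. Bump = 48. G_5 = 47.

43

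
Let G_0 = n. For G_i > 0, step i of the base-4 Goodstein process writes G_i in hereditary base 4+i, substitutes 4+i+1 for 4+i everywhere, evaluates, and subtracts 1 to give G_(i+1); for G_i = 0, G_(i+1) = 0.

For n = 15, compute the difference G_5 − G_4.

step 0: 15 = 3·4 + 3; sub 5 for 4: 3·5 + 3; = 18; G_1 = 18−1 = 17
step 1: 17 = 3·5 + 2; sub 6 for 5: 3·6 + 2; = 20; G_2 = 20−1 = 19
step 2: 19 = 3·6 + 1; sub 7 for 6: 3·7 + 1; = 22; G_3 = 22−1 = 21
step 3: 21 = 3·7; sub 8 for 7: 3·8; = 24; G_4 = 24−1 = 23
step 4: 23 = 2·8 + 7; sub 9 for 8: 2·9 + 7; = 25; G_5 = 25−1 = 24

1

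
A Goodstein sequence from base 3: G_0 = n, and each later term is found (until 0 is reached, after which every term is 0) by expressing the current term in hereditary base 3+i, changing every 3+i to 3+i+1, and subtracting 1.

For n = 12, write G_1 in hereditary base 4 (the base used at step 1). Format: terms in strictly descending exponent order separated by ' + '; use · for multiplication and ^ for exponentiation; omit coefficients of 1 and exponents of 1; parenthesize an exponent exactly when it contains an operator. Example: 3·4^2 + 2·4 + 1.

(0) 12|_3 = 3^2 + 3 ↦ 4^2 + 4|_4 = 20 ⇒ 19
(1) 19|_4 = 4^2 + 3 ↦ 5^2 + 3|_5 = 28 ⇒ 27

4^2 + 3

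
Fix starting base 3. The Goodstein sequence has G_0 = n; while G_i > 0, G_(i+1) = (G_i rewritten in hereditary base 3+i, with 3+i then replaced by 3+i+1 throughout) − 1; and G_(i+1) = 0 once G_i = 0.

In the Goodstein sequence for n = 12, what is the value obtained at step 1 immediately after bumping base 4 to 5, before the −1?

G_0 = 12. HB_3(12) = 3^2 + 3. Bump = 20. G_1 = 19.
G_1 = 19. HB_4(19) = 4^2 + 3. Bump = 28. G_2 = 27.

28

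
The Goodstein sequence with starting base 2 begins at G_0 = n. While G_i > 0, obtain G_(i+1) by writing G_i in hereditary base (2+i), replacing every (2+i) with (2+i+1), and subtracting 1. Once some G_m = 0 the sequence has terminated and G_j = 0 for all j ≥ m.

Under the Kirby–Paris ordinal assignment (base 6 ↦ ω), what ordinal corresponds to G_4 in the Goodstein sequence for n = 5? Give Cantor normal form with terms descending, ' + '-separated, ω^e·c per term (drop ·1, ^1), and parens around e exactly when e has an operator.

ω^3·3 + ω^2·3 + ω·3 + 1

i=0: 5 = 2^2 + 1 (b=2); 2→3: 3^3 + 1 = 28; 28−1 = 27
i=1: 27 = 3^3 (b=3); 3→4: 4^4 = 256; 256−1 = 255
i=2: 255 = 3·4^3 + 3·4^2 + 3·4 + 3 (b=4); 4→5: 3·5^3 + 3·5^2 + 3·5 + 3 = 468; 468−1 = 467
i=3: 467 = 3·5^3 + 3·5^2 + 3·5 + 2 (b=5); 5→6: 3·6^3 + 3·6^2 + 3·6 + 2 = 776; 776−1 = 775
i=4: 775 = 3·6^3 + 3·6^2 + 3·6 + 1 (b=6); 6→7: 3·7^3 + 3·7^2 + 3·7 + 1 = 1198; 1198−1 = 1197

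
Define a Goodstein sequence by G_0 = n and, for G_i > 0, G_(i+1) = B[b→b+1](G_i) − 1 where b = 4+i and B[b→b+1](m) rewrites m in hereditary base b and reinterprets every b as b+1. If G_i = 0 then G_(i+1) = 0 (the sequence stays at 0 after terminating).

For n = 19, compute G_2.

(0) 19|_4 = 4^2 + 3 ↦ 5^2 + 3|_5 = 28 ⇒ 27
(1) 27|_5 = 5^2 + 2 ↦ 6^2 + 2|_6 = 38 ⇒ 37
(2) 37|_6 = 6^2 + 1 ↦ 7^2 + 1|_7 = 50 ⇒ 49

37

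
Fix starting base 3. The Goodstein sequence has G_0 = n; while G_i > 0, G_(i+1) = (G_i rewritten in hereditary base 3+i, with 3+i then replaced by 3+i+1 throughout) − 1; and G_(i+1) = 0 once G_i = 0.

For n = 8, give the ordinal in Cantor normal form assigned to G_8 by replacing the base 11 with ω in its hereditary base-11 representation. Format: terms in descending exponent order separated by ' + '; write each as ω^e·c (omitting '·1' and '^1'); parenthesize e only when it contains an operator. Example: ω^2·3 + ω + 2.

8 —HB3→ 2·3 + 2 —bump→ 2·4 + 2 = 10 —(−1)→ 9
9 —HB4→ 2·4 + 1 —bump→ 2·5 + 1 = 11 —(−1)→ 10
10 —HB5→ 2·5 —bump→ 2·6 = 12 —(−1)→ 11
11 —HB6→ 6 + 5 —bump→ 7 + 5 = 12 —(−1)→ 11
11 —HB7→ 7 + 4 —bump→ 8 + 4 = 12 —(−1)→ 11
11 —HB8→ 8 + 3 —bump→ 9 + 3 = 12 —(−1)→ 11
11 —HB9→ 9 + 2 —bump→ 10 + 2 = 12 —(−1)→ 11
11 —HB10→ 10 + 1 —bump→ 11 + 1 = 12 —(−1)→ 11

ω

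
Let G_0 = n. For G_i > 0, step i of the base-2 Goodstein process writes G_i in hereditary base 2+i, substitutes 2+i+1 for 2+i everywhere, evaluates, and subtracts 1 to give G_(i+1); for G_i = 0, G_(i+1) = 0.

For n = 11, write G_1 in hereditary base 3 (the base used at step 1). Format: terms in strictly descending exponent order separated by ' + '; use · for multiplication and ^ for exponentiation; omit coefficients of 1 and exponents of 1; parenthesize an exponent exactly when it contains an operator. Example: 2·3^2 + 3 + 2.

3^(3 + 1) + 3

G_0=11  [base 2] 2^(2 + 1) + 2 + 1  →[2↦3]→  3^(3 + 1) + 3 + 1 = 85  −1 ⇒ G_1=84
G_1=84  [base 3] 3^(3 + 1) + 3  →[3↦4]→  4^(4 + 1) + 4 = 1028  −1 ⇒ G_2=1027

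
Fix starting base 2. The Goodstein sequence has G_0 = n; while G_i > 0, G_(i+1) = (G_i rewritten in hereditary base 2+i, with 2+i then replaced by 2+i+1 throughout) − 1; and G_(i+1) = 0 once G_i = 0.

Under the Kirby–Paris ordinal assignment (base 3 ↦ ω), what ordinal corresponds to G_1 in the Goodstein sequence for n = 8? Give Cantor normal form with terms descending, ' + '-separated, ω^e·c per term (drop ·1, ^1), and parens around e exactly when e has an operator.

ω^ω·2 + ω^2·2 + ω·2 + 2

base 2: 8 = 2^(2 + 1); at 3: 3^(3 + 1) = 81; next = 80
base 3: 80 = 2·3^3 + 2·3^2 + 2·3 + 2; at 4: 2·4^4 + 2·4^2 + 2·4 + 2 = 554; next = 553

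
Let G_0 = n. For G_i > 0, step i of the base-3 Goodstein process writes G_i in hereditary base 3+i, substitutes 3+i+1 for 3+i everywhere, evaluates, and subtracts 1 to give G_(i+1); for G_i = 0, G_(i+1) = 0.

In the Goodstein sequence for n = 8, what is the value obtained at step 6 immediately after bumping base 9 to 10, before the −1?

G_0 = 8. HB_3(8) = 2·3 + 2. Bump = 10. G_1 = 9.
G_1 = 9. HB_4(9) = 2·4 + 1. Bump = 11. G_2 = 10.
G_2 = 10. HB_5(10) = 2·5. Bump = 12. G_3 = 11.
G_3 = 11. HB_6(11) = 6 + 5. Bump = 12. G_4 = 11.
G_4 = 11. HB_7(11) = 7 + 4. Bump = 12. G_5 = 11.
G_5 = 11. HB_8(11) = 8 + 3. Bump = 12. G_6 = 11.
G_6 = 11. HB_9(11) = 9 + 2. Bump = 12. G_7 = 11.

12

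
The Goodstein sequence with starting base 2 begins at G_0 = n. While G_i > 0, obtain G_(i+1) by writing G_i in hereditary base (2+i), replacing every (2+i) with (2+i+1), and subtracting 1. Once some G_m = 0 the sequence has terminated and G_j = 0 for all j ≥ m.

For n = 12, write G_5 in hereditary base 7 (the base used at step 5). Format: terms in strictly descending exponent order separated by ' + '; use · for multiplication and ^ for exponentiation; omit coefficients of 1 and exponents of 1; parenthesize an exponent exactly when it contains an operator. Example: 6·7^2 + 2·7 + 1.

7^(7 + 1) + 2·7^2 + 7 + 4

base 2: 12 = 2^(2 + 1) + 2^2; at 3: 3^(3 + 1) + 3^3 = 108; next = 107
base 3: 107 = 3^(3 + 1) + 2·3^2 + 2·3 + 2; at 4: 4^(4 + 1) + 2·4^2 + 2·4 + 2 = 1066; next = 1065
base 4: 1065 = 4^(4 + 1) + 2·4^2 + 2·4 + 1; at 5: 5^(5 + 1) + 2·5^2 + 2·5 + 1 = 15686; next = 15685
base 5: 15685 = 5^(5 + 1) + 2·5^2 + 2·5; at 6: 6^(6 + 1) + 2·6^2 + 2·6 = 280020; next = 280019
base 6: 280019 = 6^(6 + 1) + 2·6^2 + 6 + 5; at 7: 7^(7 + 1) + 2·7^2 + 7 + 5 = 5764911; next = 5764910
base 7: 5764910 = 7^(7 + 1) + 2·7^2 + 7 + 4; at 8: 8^(8 + 1) + 2·8^2 + 8 + 4 = 134217868; next = 134217867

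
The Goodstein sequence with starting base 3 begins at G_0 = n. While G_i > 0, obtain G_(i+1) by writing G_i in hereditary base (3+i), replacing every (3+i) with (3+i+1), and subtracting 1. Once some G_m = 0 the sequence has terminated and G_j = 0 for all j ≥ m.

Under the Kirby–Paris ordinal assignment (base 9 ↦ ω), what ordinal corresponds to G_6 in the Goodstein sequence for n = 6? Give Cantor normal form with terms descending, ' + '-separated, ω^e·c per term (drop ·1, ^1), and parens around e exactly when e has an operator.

6

G_0 = 6. HB_3(6) = 2·3. Bump = 8. G_1 = 7.
G_1 = 7. HB_4(7) = 4 + 3. Bump = 8. G_2 = 7.
G_2 = 7. HB_5(7) = 5 + 2. Bump = 8. G_3 = 7.
G_3 = 7. HB_6(7) = 6 + 1. Bump = 8. G_4 = 7.
G_4 = 7. HB_7(7) = 7. Bump = 8. G_5 = 7.
G_5 = 7. HB_8(7) = 7. Bump = 7. G_6 = 6.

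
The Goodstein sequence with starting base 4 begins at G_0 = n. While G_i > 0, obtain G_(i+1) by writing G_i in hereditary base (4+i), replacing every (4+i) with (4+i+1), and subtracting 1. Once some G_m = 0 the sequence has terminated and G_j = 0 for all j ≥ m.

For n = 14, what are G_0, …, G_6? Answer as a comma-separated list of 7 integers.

14, 16, 18, 20, 21, 22, 23

G_0 = 14. HB_4(14) = 3·4 + 2. Bump = 17. G_1 = 16.
G_1 = 16. HB_5(16) = 3·5 + 1. Bump = 19. G_2 = 18.
G_2 = 18. HB_6(18) = 3·6. Bump = 21. G_3 = 20.
G_3 = 20. HB_7(20) = 2·7 + 6. Bump = 22. G_4 = 21.
G_4 = 21. HB_8(21) = 2·8 + 5. Bump = 23. G_5 = 22.
G_5 = 22. HB_9(22) = 2·9 + 4. Bump = 24. G_6 = 23.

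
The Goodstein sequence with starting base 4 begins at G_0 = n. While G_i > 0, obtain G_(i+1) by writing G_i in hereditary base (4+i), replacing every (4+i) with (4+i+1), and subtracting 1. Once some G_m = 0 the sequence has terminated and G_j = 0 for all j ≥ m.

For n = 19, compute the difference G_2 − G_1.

10

i=0: 19 = 4^2 + 3 (b=4); 4→5: 5^2 + 3 = 28; 28−1 = 27
i=1: 27 = 5^2 + 2 (b=5); 5→6: 6^2 + 2 = 38; 38−1 = 37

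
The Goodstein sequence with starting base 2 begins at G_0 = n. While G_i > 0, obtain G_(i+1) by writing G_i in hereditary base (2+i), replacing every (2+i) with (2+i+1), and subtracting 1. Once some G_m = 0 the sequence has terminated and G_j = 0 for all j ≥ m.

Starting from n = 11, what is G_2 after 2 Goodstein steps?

1027

11 —HB2→ 2^(2 + 1) + 2 + 1 —bump→ 3^(3 + 1) + 3 + 1 = 85 —(−1)→ 84
84 —HB3→ 3^(3 + 1) + 3 —bump→ 4^(4 + 1) + 4 = 1028 —(−1)→ 1027
1027 —HB4→ 4^(4 + 1) + 3 —bump→ 5^(5 + 1) + 3 = 15628 —(−1)→ 15627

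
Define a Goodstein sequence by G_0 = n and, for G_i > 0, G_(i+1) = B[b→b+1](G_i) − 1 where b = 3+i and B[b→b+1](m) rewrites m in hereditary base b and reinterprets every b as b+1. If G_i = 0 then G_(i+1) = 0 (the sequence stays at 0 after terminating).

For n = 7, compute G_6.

9

G_0 = 7. HB_3(7) = 2·3 + 1. Bump = 9. G_1 = 8.
G_1 = 8. HB_4(8) = 2·4. Bump = 10. G_2 = 9.
G_2 = 9. HB_5(9) = 5 + 4. Bump = 10. G_3 = 9.
G_3 = 9. HB_6(9) = 6 + 3. Bump = 10. G_4 = 9.
G_4 = 9. HB_7(9) = 7 + 2. Bump = 10. G_5 = 9.
G_5 = 9. HB_8(9) = 8 + 1. Bump = 10. G_6 = 9.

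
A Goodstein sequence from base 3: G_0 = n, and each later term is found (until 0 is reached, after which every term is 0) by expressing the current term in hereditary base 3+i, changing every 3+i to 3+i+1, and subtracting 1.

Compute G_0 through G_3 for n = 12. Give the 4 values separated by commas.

base 3: 12 = 3^2 + 3; at 4: 4^2 + 4 = 20; next = 19
base 4: 19 = 4^2 + 3; at 5: 5^2 + 3 = 28; next = 27
base 5: 27 = 5^2 + 2; at 6: 6^2 + 2 = 38; next = 37

12, 19, 27, 37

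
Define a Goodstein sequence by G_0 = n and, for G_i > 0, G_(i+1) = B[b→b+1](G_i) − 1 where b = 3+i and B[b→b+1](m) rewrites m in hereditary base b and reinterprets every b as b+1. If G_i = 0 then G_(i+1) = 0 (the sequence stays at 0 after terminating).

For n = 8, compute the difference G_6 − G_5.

0

G_0=8  [base 3] 2·3 + 2  →[3↦4]→  2·4 + 2 = 10  −1 ⇒ G_1=9
G_1=9  [base 4] 2·4 + 1  →[4↦5]→  2·5 + 1 = 11  −1 ⇒ G_2=10
G_2=10  [base 5] 2·5  →[5↦6]→  2·6 = 12  −1 ⇒ G_3=11
G_3=11  [base 6] 6 + 5  →[6↦7]→  7 + 5 = 12  −1 ⇒ G_4=11
G_4=11  [base 7] 7 + 4  →[7↦8]→  8 + 4 = 12  −1 ⇒ G_5=11
G_5=11  [base 8] 8 + 3  →[8↦9]→  9 + 3 = 12  −1 ⇒ G_6=11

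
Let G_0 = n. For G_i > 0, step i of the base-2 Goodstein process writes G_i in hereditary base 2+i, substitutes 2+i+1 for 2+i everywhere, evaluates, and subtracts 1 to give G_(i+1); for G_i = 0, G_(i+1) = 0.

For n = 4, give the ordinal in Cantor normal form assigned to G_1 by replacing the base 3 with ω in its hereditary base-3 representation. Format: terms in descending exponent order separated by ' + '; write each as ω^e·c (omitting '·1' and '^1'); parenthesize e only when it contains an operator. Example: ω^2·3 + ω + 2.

step 0: 4 = 2^2; sub 3 for 2: 3^3; = 27; G_1 = 27−1 = 26
step 1: 26 = 2·3^2 + 2·3 + 2; sub 4 for 3: 2·4^2 + 2·4 + 2; = 42; G_2 = 42−1 = 41

ω^2·2 + ω·2 + 2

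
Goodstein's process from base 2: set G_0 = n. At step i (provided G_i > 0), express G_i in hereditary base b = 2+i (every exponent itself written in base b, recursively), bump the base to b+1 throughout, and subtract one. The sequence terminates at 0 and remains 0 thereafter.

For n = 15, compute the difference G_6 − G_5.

144406599

[0] 15 ≡ 2^(2 + 1) + 2^2 + 2 + 1 (base 2). Lift 3: 112. −1: 111.
[1] 111 ≡ 3^(3 + 1) + 3^3 + 3 (base 3). Lift 4: 1284. −1: 1283.
[2] 1283 ≡ 4^(4 + 1) + 4^4 + 3 (base 4). Lift 5: 18753. −1: 18752.
[3] 18752 ≡ 5^(5 + 1) + 5^5 + 2 (base 5). Lift 6: 326594. −1: 326593.
[4] 326593 ≡ 6^(6 + 1) + 6^6 + 1 (base 6). Lift 7: 6588345. −1: 6588344.
[5] 6588344 ≡ 7^(7 + 1) + 7^7 (base 7). Lift 8: 150994944. −1: 150994943.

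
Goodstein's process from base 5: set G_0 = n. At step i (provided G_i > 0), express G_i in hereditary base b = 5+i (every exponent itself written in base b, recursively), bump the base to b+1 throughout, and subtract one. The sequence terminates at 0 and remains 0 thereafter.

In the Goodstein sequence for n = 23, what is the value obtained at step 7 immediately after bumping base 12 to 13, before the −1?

G_0 = 23. HB_5(23) = 4·5 + 3. Bump = 27. G_1 = 26.
G_1 = 26. HB_6(26) = 4·6 + 2. Bump = 30. G_2 = 29.
G_2 = 29. HB_7(29) = 4·7 + 1. Bump = 33. G_3 = 32.
G_3 = 32. HB_8(32) = 4·8. Bump = 36. G_4 = 35.
G_4 = 35. HB_9(35) = 3·9 + 8. Bump = 38. G_5 = 37.
G_5 = 37. HB_10(37) = 3·10 + 7. Bump = 40. G_6 = 39.
G_6 = 39. HB_11(39) = 3·11 + 6. Bump = 42. G_7 = 41.
G_7 = 41. HB_12(41) = 3·12 + 5. Bump = 44. G_8 = 43.

44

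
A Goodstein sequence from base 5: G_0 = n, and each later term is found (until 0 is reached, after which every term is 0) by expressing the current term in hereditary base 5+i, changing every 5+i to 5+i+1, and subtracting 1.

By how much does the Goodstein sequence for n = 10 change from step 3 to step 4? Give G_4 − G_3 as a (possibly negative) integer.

step 0: 10 = 2·5; sub 6 for 5: 2·6; = 12; G_1 = 12−1 = 11
step 1: 11 = 6 + 5; sub 7 for 6: 7 + 5; = 12; G_2 = 12−1 = 11
step 2: 11 = 7 + 4; sub 8 for 7: 8 + 4; = 12; G_3 = 12−1 = 11
step 3: 11 = 8 + 3; sub 9 for 8: 9 + 3; = 12; G_4 = 12−1 = 11

0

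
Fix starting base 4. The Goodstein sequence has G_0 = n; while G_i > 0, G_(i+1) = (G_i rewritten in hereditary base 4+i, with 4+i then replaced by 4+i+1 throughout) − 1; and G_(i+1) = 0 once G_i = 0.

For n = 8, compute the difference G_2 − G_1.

step 0: 8 = 2·4; sub 5 for 4: 2·5; = 10; G_1 = 10−1 = 9
step 1: 9 = 5 + 4; sub 6 for 5: 6 + 4; = 10; G_2 = 10−1 = 9

0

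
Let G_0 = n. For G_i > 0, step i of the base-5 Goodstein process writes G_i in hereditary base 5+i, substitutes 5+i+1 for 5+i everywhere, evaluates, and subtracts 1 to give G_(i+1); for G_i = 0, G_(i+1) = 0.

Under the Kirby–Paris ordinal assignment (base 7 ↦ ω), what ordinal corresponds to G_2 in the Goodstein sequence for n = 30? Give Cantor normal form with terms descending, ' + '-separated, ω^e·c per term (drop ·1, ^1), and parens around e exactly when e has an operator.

ω^2 + 4

G_0=30  [base 5] 5^2 + 5  →[5↦6]→  6^2 + 6 = 42  −1 ⇒ G_1=41
G_1=41  [base 6] 6^2 + 5  →[6↦7]→  7^2 + 5 = 54  −1 ⇒ G_2=53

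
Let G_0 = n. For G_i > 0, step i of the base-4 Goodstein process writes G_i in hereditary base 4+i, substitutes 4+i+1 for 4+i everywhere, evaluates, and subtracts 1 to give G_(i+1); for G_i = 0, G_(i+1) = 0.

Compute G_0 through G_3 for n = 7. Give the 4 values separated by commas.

7, 7, 7, 7

G_0 = 7. HB_4(7) = 4 + 3. Bump = 8. G_1 = 7.
G_1 = 7. HB_5(7) = 5 + 2. Bump = 8. G_2 = 7.
G_2 = 7. HB_6(7) = 6 + 1. Bump = 8. G_3 = 7.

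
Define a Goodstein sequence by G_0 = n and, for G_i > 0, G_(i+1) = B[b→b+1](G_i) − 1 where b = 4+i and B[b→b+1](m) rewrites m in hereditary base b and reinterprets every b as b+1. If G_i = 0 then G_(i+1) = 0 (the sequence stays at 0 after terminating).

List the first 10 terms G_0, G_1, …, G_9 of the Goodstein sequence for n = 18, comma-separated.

G_0 = 18. HB_4(18) = 4^2 + 2. Bump = 27. G_1 = 26.
G_1 = 26. HB_5(26) = 5^2 + 1. Bump = 37. G_2 = 36.
G_2 = 36. HB_6(36) = 6^2. Bump = 49. G_3 = 48.
G_3 = 48. HB_7(48) = 6·7 + 6. Bump = 54. G_4 = 53.
G_4 = 53. HB_8(53) = 6·8 + 5. Bump = 59. G_5 = 58.
G_5 = 58. HB_9(58) = 6·9 + 4. Bump = 64. G_6 = 63.
G_6 = 63. HB_10(63) = 6·10 + 3. Bump = 69. G_7 = 68.
G_7 = 68. HB_11(68) = 6·11 + 2. Bump = 74. G_8 = 73.
G_8 = 73. HB_12(73) = 6·12 + 1. Bump = 79. G_9 = 78.

18, 26, 36, 48, 53, 58, 63, 68, 73, 78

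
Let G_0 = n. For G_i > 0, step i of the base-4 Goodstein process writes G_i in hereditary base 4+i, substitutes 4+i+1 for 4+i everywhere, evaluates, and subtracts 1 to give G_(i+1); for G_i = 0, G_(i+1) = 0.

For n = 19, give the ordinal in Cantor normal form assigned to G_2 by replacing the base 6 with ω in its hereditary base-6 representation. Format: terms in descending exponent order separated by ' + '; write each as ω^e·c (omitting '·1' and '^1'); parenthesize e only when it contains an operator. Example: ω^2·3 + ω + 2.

ω^2 + 1

step 0: 19 = 4^2 + 3; sub 5 for 4: 5^2 + 3; = 28; G_1 = 28−1 = 27
step 1: 27 = 5^2 + 2; sub 6 for 5: 6^2 + 2; = 38; G_2 = 38−1 = 37
step 2: 37 = 6^2 + 1; sub 7 for 6: 7^2 + 1; = 50; G_3 = 50−1 = 49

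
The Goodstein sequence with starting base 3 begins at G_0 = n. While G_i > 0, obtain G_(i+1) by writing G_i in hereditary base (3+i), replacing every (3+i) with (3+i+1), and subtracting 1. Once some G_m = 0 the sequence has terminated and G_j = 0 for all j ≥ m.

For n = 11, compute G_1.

G_0=11  [base 3] 3^2 + 2  →[3↦4]→  4^2 + 2 = 18  −1 ⇒ G_1=17
G_1=17  [base 4] 4^2 + 1  →[4↦5]→  5^2 + 1 = 26  −1 ⇒ G_2=25

17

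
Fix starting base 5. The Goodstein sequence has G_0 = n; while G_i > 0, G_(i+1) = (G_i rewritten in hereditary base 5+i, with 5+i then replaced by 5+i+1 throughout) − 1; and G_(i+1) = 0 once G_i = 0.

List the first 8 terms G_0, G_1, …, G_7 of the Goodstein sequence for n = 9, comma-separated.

[0] 9 ≡ 5 + 4 (base 5). Lift 6: 10. −1: 9.
[1] 9 ≡ 6 + 3 (base 6). Lift 7: 10. −1: 9.
[2] 9 ≡ 7 + 2 (base 7). Lift 8: 10. −1: 9.
[3] 9 ≡ 8 + 1 (base 8). Lift 9: 10. −1: 9.
[4] 9 ≡ 9 (base 9). Lift 10: 10. −1: 9.
[5] 9 ≡ 9 (base 10). Lift 11: 9. −1: 8.
[6] 8 ≡ 8 (base 11). Lift 12: 8. −1: 7.

9, 9, 9, 9, 9, 9, 8, 7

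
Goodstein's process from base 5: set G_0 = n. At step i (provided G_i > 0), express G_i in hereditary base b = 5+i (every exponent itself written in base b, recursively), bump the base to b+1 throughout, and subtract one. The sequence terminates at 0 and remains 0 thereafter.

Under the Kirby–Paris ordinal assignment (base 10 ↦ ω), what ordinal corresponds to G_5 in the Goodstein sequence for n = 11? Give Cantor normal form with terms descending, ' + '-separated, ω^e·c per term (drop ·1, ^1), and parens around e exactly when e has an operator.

ω + 3

[0] 11 ≡ 2·5 + 1 (base 5). Lift 6: 13. −1: 12.
[1] 12 ≡ 2·6 (base 6). Lift 7: 14. −1: 13.
[2] 13 ≡ 7 + 6 (base 7). Lift 8: 14. −1: 13.
[3] 13 ≡ 8 + 5 (base 8). Lift 9: 14. −1: 13.
[4] 13 ≡ 9 + 4 (base 9). Lift 10: 14. −1: 13.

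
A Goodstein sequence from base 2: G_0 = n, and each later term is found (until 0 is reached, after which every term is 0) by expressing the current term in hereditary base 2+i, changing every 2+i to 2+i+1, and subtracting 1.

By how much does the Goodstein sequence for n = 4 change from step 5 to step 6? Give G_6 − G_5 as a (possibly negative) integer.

30

(0) 4|_2 = 2^2 ↦ 3^3|_3 = 27 ⇒ 26
(1) 26|_3 = 2·3^2 + 2·3 + 2 ↦ 2·4^2 + 2·4 + 2|_4 = 42 ⇒ 41
(2) 41|_4 = 2·4^2 + 2·4 + 1 ↦ 2·5^2 + 2·5 + 1|_5 = 61 ⇒ 60
(3) 60|_5 = 2·5^2 + 2·5 ↦ 2·6^2 + 2·6|_6 = 84 ⇒ 83
(4) 83|_6 = 2·6^2 + 6 + 5 ↦ 2·7^2 + 7 + 5|_7 = 110 ⇒ 109
(5) 109|_7 = 2·7^2 + 7 + 4 ↦ 2·8^2 + 8 + 4|_8 = 140 ⇒ 139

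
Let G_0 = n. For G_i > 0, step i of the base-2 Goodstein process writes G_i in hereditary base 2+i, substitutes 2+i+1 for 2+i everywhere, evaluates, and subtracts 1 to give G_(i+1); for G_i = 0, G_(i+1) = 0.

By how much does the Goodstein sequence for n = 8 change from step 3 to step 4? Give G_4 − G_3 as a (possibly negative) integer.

8 —HB2→ 2^(2 + 1) —bump→ 3^(3 + 1) = 81 —(−1)→ 80
80 —HB3→ 2·3^3 + 2·3^2 + 2·3 + 2 —bump→ 2·4^4 + 2·4^2 + 2·4 + 2 = 554 —(−1)→ 553
553 —HB4→ 2·4^4 + 2·4^2 + 2·4 + 1 —bump→ 2·5^5 + 2·5^2 + 2·5 + 1 = 6311 —(−1)→ 6310
6310 —HB5→ 2·5^5 + 2·5^2 + 2·5 —bump→ 2·6^6 + 2·6^2 + 2·6 = 93396 —(−1)→ 93395

87085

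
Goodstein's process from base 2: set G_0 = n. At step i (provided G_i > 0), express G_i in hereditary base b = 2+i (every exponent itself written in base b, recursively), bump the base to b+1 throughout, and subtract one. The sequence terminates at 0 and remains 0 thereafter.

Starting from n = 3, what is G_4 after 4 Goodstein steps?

1

(0) 3|_2 = 2 + 1 ↦ 3 + 1|_3 = 4 ⇒ 3
(1) 3|_3 = 3 ↦ 4|_4 = 4 ⇒ 3
(2) 3|_4 = 3 ↦ 3|_5 = 3 ⇒ 2
(3) 2|_5 = 2 ↦ 2|_6 = 2 ⇒ 1
(4) 1|_6 = 1 ↦ 1|_7 = 1 ⇒ 0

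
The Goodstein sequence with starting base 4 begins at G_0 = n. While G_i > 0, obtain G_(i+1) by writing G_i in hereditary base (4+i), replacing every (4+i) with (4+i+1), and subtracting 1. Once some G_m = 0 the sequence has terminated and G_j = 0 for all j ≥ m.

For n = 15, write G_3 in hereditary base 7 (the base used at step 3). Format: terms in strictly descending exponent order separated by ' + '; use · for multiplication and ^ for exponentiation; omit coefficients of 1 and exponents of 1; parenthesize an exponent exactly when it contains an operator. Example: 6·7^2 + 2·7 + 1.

i=0: 15 = 3·4 + 3 (b=4); 4→5: 3·5 + 3 = 18; 18−1 = 17
i=1: 17 = 3·5 + 2 (b=5); 5→6: 3·6 + 2 = 20; 20−1 = 19
i=2: 19 = 3·6 + 1 (b=6); 6→7: 3·7 + 1 = 22; 22−1 = 21

3·7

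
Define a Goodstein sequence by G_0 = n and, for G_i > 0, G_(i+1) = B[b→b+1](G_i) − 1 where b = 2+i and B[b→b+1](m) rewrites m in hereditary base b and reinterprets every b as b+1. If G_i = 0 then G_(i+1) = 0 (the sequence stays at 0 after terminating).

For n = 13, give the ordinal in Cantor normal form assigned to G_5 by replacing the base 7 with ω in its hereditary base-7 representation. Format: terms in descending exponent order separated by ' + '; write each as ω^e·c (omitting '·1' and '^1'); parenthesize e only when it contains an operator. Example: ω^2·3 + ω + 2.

ω^(ω + 1) + ω^3·3 + ω^2·3 + ω·3

(0) 13|_2 = 2^(2 + 1) + 2^2 + 1 ↦ 3^(3 + 1) + 3^3 + 1|_3 = 109 ⇒ 108
(1) 108|_3 = 3^(3 + 1) + 3^3 ↦ 4^(4 + 1) + 4^4|_4 = 1280 ⇒ 1279
(2) 1279|_4 = 4^(4 + 1) + 3·4^3 + 3·4^2 + 3·4 + 3 ↦ 5^(5 + 1) + 3·5^3 + 3·5^2 + 3·5 + 3|_5 = 16093 ⇒ 16092
(3) 16092|_5 = 5^(5 + 1) + 3·5^3 + 3·5^2 + 3·5 + 2 ↦ 6^(6 + 1) + 3·6^3 + 3·6^2 + 3·6 + 2|_6 = 280712 ⇒ 280711
(4) 280711|_6 = 6^(6 + 1) + 3·6^3 + 3·6^2 + 3·6 + 1 ↦ 7^(7 + 1) + 3·7^3 + 3·7^2 + 3·7 + 1|_7 = 5765999 ⇒ 5765998
(5) 5765998|_7 = 7^(7 + 1) + 3·7^3 + 3·7^2 + 3·7 ↦ 8^(8 + 1) + 3·8^3 + 3·8^2 + 3·8|_8 = 134219480 ⇒ 134219479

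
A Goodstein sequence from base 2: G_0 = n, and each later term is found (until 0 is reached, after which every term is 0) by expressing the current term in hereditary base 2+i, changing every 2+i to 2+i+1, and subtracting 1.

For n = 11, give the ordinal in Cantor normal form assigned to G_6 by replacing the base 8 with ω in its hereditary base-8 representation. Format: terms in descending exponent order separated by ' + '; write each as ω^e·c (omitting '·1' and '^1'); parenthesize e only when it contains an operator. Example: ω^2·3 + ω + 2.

i=0: 11 = 2^(2 + 1) + 2 + 1 (b=2); 2→3: 3^(3 + 1) + 3 + 1 = 85; 85−1 = 84
i=1: 84 = 3^(3 + 1) + 3 (b=3); 3→4: 4^(4 + 1) + 4 = 1028; 1028−1 = 1027
i=2: 1027 = 4^(4 + 1) + 3 (b=4); 4→5: 5^(5 + 1) + 3 = 15628; 15628−1 = 15627
i=3: 15627 = 5^(5 + 1) + 2 (b=5); 5→6: 6^(6 + 1) + 2 = 279938; 279938−1 = 279937
i=4: 279937 = 6^(6 + 1) + 1 (b=6); 6→7: 7^(7 + 1) + 1 = 5764802; 5764802−1 = 5764801
i=5: 5764801 = 7^(7 + 1) (b=7); 7→8: 8^(8 + 1) = 134217728; 134217728−1 = 134217727
i=6: 134217727 = 7·8^8 + 7·8^7 + 7·8^6 + 7·8^5 + 7·8^4 + 7·8^3 + 7·8^2 + 7·8 + 7 (b=8); 8→9: 7·9^9 + 7·9^7 + 7·9^6 + 7·9^5 + 7·9^4 + 7·9^3 + 7·9^2 + 7·9 + 7 = 2749609303; 2749609303−1 = 2749609302

ω^ω·7 + ω^7·7 + ω^6·7 + ω^5·7 + ω^4·7 + ω^3·7 + ω^2·7 + ω·7 + 7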